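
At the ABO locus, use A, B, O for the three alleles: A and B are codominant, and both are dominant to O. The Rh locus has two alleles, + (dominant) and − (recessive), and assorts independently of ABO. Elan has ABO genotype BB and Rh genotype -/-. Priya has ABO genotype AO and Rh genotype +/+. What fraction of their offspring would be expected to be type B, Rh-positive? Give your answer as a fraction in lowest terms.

ABO cross BB × AO → offspring phenotypes: 1/2 B, 1/2 AB.
Rh cross -/- × +/+ → 1 Rh+.
Independent loci: P(type B, Rh-positive) = 1/2 × 1 = 1/2.

1/2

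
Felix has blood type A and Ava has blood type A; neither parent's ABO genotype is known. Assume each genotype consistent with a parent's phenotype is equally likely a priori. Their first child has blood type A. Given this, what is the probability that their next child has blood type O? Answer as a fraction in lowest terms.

1/20

Possible genotypes: Felix ∈ {I^A I^A, I^A i}; Ava ∈ {I^A I^A, I^A i}.
Weight each parental genotype pair by prior × P(type-A child):
  I^A I^A × I^A I^A: posterior weight 4/15; P(next child type O) = 0.
  I^A I^A × I^A i: posterior weight 4/15; P(next child type O) = 0.
  I^A i × I^A I^A: posterior weight 4/15; P(next child type O) = 0.
  I^A i × I^A i: posterior weight 1/5; P(next child type O) = 1/4.
Weighted sum = 1/20.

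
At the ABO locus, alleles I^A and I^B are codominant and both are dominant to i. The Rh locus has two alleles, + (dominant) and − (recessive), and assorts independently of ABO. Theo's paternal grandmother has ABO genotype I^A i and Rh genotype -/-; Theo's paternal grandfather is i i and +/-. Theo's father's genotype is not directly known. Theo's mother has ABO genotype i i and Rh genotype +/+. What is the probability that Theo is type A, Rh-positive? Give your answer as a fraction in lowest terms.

Theo's father's ABO genotype from I^A i × i i: 1/2 I^A i, 1/2 i i.
Crossing each possibility with the mother i i and summing P(type A): 1/2·1/2 + 1/2·0 = 1/4.
Similarly for Rh via the father's Rh distribution: P(Rh+) = 1.
Independent loci: 1/4 × 1 = 1/4.

1/4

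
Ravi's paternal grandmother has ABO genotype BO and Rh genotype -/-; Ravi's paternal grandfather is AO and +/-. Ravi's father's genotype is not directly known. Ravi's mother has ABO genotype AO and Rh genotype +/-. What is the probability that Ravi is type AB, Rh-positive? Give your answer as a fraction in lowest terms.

Ravi's father's ABO genotype from BO × AO: 1/4 AB, 1/4 AO, 1/4 BO, 1/4 OO.
Crossing each possibility with the mother AO and summing P(type AB): 1/4·1/4 + 1/4·0 + 1/4·1/4 + 1/4·0 = 1/8.
Similarly for Rh via the father's Rh distribution: P(Rh+) = 5/8.
Independent loci: 1/8 × 5/8 = 5/64.

5/64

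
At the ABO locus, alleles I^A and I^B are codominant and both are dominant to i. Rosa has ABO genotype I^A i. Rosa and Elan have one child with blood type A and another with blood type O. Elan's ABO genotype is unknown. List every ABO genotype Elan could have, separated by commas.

For each candidate genotype of Elan, check whether crossing it with I^A i can produce every observed child phenotype.
  I^A I^A → possible child types {A} ✗
  I^A I^B → possible child types {A, B, AB} ✗
  I^A i → possible child types {O, A} ✓
  I^B I^B → possible child types {B, AB} ✗
  I^B i → possible child types {O, A, B, AB} ✓
  i i → possible child types {O, A} ✓

I^A i, I^B i, i i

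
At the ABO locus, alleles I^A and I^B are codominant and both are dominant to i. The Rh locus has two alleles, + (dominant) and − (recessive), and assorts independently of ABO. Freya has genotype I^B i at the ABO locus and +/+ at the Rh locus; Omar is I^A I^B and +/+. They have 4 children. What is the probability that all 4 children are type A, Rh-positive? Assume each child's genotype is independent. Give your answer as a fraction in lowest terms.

ABO cross I^B i × I^A I^B → 1/4 A, 1/2 B, 1/4 AB.
Rh cross +/+ × +/+ → 1 Rh+; so P(type A, Rh-positive) = 1/4 × 1 = 1/4 per child.
All 4 independent: (1/4)^4 = 1/256.

1/256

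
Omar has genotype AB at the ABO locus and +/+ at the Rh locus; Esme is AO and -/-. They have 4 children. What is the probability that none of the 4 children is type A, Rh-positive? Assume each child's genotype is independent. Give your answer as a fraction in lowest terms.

ABO cross AB × AO → 1/2 A, 1/4 B, 1/4 AB.
Rh cross +/+ × -/- → 1 Rh+; so P(type A, Rh-positive) = 1/2 × 1 = 1/2 per child.
P(not type A, Rh-positive) = 1/2 for one child; (1/2)^4 = 1/16.

1/16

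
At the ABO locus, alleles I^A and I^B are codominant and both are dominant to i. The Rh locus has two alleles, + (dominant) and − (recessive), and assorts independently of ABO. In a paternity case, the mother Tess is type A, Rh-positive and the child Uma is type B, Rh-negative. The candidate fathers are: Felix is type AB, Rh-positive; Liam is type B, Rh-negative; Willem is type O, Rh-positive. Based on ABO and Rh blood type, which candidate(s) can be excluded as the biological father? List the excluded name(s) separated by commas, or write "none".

Willem

A candidate is excluded only if no genotype consistent with his phenotype could produce a type B, Rh-negative child with a type A, Rh-positive mother.
Willem (type O, Rh+): no genotype consistent with that phenotype can produce a type-B Rh- child with a type-A mother.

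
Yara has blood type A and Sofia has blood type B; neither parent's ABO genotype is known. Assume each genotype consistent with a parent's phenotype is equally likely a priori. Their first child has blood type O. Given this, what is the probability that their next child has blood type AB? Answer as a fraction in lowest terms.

Possible genotypes: Yara ∈ {AA, AO}; Sofia ∈ {BB, BO}.
Weight each parental genotype pair by prior × P(type-O child):
  AO × BO: posterior weight 1; P(next child type AB) = 1/4.
Weighted sum = 1/4.

1/4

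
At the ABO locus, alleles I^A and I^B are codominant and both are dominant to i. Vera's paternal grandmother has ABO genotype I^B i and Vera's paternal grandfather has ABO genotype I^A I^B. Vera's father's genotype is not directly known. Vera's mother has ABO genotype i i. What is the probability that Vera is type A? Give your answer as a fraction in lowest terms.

1/4

Vera's father's ABO genotype from I^B i × I^A I^B: 1/4 I^A I^B, 1/4 I^A i, 1/4 I^B I^B, 1/4 I^B i.
Crossing each possibility with the mother i i and summing P(type A): 1/4·1/2 + 1/4·1/2 + 1/4·0 + 1/4·0 = 1/4.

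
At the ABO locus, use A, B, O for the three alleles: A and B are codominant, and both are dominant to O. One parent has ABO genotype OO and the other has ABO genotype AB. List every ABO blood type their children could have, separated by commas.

Gametes from OO × AB give offspring ABO genotypes AO, BO, i.e. phenotypes A, B.

A, B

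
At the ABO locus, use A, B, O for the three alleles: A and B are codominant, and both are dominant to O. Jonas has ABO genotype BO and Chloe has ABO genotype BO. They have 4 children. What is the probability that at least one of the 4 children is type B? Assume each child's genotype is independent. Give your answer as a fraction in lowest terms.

ABO cross BO × BO → 1/4 O, 3/4 B.
So P(type B) = 3/4 per child.
P(none) = (1/4)^4 = 1/256; P(at least one) = 1 − 1/256 = 255/256.

255/256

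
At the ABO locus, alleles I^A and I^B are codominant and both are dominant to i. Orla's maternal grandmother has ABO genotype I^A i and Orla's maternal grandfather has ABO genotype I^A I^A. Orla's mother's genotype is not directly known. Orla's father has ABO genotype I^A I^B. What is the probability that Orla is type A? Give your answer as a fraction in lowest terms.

1/2

Orla's mother's ABO genotype from I^A i × I^A I^A: 1/2 I^A I^A, 1/2 I^A i.
Crossing each possibility with the father I^A I^B and summing P(type A): 1/2·1/2 + 1/2·1/2 = 1/2.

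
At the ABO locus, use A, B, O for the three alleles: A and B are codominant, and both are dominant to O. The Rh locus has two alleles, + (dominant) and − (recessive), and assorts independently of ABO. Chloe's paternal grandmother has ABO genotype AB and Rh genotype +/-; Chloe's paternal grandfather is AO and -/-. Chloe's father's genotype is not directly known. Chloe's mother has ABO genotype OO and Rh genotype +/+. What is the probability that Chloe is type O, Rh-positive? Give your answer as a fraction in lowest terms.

Chloe's father's ABO genotype from AB × AO: 1/4 AA, 1/4 AB, 1/4 AO, 1/4 BO.
Crossing each possibility with the mother OO and summing P(type O): 1/4·0 + 1/4·0 + 1/4·1/2 + 1/4·1/2 = 1/4.
Similarly for Rh via the father's Rh distribution: P(Rh+) = 1.
Independent loci: 1/4 × 1 = 1/4.

1/4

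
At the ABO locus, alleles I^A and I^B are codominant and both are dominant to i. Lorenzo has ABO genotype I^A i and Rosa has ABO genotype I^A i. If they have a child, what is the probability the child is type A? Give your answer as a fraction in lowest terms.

ABO cross I^A i × I^A i → offspring phenotypes: 1/4 O, 3/4 A.
So P(type A) = 3/4.

3/4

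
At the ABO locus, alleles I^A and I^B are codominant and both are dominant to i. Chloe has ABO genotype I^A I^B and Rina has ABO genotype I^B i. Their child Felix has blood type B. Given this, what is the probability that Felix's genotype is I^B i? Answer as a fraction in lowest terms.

Cross I^A I^B × I^B i → 1/4 I^A I^B, 1/4 I^A i, 1/4 I^B I^B, 1/4 I^B i.
Type-B genotypes among offspring: I^B I^B (1/4), I^B i (1/4); total 1/2.
P(I^B i | type B) = (1/4) / (1/2) = 1/2.

1/2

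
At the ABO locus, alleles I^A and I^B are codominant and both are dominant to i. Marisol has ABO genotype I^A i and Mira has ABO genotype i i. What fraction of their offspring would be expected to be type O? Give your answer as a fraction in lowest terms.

1/2

ABO cross I^A i × i i → offspring phenotypes: 1/2 O, 1/2 A.
So P(type O) = 1/2.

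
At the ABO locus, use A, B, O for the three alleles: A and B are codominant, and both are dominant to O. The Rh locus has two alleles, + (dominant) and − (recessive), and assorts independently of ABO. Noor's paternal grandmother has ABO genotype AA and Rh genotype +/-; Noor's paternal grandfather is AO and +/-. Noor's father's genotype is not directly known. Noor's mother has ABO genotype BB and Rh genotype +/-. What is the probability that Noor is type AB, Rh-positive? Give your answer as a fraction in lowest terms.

9/16

Noor's father's ABO genotype from AA × AO: 1/2 AA, 1/2 AO.
Crossing each possibility with the mother BB and summing P(type AB): 1/2·1 + 1/2·1/2 = 3/4.
Similarly for Rh via the father's Rh distribution: P(Rh+) = 3/4.
Independent loci: 3/4 × 3/4 = 9/16.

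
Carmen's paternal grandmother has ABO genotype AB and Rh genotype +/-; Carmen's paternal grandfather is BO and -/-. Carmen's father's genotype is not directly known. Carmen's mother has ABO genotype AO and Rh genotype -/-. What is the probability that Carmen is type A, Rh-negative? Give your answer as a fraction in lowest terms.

Carmen's father's ABO genotype from AB × BO: 1/4 AB, 1/4 AO, 1/4 BB, 1/4 BO.
Crossing each possibility with the mother AO and summing P(type A): 1/4·1/2 + 1/4·3/4 + 1/4·0 + 1/4·1/4 = 3/8.
Similarly for Rh via the father's Rh distribution: P(Rh-) = 3/4.
Independent loci: 3/8 × 3/4 = 9/32.

9/32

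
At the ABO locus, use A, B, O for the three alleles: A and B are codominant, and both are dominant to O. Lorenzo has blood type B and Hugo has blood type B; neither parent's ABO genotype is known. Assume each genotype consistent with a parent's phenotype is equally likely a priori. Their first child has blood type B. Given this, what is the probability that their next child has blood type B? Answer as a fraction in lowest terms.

19/20

Possible genotypes: Lorenzo ∈ {BB, BO}; Hugo ∈ {BB, BO}.
Weight each parental genotype pair by prior × P(type-B child):
  BB × BB: posterior weight 4/15; P(next child type B) = 1.
  BB × BO: posterior weight 4/15; P(next child type B) = 1.
  BO × BB: posterior weight 4/15; P(next child type B) = 1.
  BO × BO: posterior weight 1/5; P(next child type B) = 3/4.
Weighted sum = 19/20.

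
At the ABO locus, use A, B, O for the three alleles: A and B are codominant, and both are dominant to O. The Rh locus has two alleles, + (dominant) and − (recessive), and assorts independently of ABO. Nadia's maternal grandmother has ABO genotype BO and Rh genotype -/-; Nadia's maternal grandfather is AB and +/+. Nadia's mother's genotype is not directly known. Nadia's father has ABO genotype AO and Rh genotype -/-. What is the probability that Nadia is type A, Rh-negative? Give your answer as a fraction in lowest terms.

3/16

Nadia's mother's ABO genotype from BO × AB: 1/4 AB, 1/4 AO, 1/4 BB, 1/4 BO.
Crossing each possibility with the father AO and summing P(type A): 1/4·1/2 + 1/4·3/4 + 1/4·0 + 1/4·1/4 = 3/8.
Similarly for Rh via the mother's Rh distribution: P(Rh-) = 1/2.
Independent loci: 3/8 × 1/2 = 3/16.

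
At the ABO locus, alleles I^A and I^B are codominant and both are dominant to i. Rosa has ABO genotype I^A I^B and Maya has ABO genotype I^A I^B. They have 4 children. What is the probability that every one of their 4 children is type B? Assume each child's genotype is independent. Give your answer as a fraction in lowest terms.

ABO cross I^A I^B × I^A I^B → 1/4 A, 1/4 B, 1/2 AB.
So P(type B) = 1/4 per child.
All 4 independent: (1/4)^4 = 1/256.

1/256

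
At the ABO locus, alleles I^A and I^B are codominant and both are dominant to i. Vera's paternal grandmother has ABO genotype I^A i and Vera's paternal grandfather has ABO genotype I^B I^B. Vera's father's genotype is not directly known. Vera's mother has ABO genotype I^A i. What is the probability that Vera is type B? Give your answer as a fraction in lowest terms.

Vera's father's ABO genotype from I^A i × I^B I^B: 1/2 I^A I^B, 1/2 I^B i.
Crossing each possibility with the mother I^A i and summing P(type B): 1/2·1/4 + 1/2·1/4 = 1/4.

1/4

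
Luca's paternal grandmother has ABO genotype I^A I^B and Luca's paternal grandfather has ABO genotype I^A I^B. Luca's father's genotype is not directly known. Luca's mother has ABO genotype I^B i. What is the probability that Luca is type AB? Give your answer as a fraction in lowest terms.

Luca's father's ABO genotype from I^A I^B × I^A I^B: 1/4 I^A I^A, 1/2 I^A I^B, 1/4 I^B I^B.
Crossing each possibility with the mother I^B i and summing P(type AB): 1/4·1/2 + 1/2·1/4 + 1/4·0 = 1/4.

1/4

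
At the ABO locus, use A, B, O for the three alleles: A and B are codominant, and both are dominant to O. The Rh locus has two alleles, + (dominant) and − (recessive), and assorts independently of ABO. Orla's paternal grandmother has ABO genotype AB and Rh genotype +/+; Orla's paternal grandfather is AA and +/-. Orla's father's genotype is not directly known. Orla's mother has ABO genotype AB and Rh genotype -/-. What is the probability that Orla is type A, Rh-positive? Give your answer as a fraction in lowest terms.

9/32

Orla's father's ABO genotype from AB × AA: 1/2 AA, 1/2 AB.
Crossing each possibility with the mother AB and summing P(type A): 1/2·1/2 + 1/2·1/4 = 3/8.
Similarly for Rh via the father's Rh distribution: P(Rh+) = 3/4.
Independent loci: 3/8 × 3/4 = 9/32.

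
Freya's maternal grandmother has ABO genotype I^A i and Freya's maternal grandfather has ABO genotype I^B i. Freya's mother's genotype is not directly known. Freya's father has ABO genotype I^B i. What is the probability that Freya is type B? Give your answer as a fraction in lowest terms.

Freya's mother's ABO genotype from I^A i × I^B i: 1/4 I^A I^B, 1/4 I^A i, 1/4 I^B i, 1/4 i i.
Crossing each possibility with the father I^B i and summing P(type B): 1/4·1/2 + 1/4·1/4 + 1/4·3/4 + 1/4·1/2 = 1/2.

1/2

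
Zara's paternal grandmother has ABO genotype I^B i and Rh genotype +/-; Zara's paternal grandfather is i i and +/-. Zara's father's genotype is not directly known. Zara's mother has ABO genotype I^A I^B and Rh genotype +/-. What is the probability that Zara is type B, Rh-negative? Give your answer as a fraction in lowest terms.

Zara's father's ABO genotype from I^B i × i i: 1/2 I^B i, 1/2 i i.
Crossing each possibility with the mother I^A I^B and summing P(type B): 1/2·1/2 + 1/2·1/2 = 1/2.
Similarly for Rh via the father's Rh distribution: P(Rh-) = 1/4.
Independent loci: 1/2 × 1/4 = 1/8.

1/8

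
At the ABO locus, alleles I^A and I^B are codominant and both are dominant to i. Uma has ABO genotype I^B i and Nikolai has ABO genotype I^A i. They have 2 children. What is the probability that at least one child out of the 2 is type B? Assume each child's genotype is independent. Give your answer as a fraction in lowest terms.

7/16

ABO cross I^B i × I^A i → 1/4 O, 1/4 A, 1/4 B, 1/4 AB.
So P(type B) = 1/4 per child.
P(none) = (3/4)^2 = 9/16; P(at least one) = 1 − 9/16 = 7/16.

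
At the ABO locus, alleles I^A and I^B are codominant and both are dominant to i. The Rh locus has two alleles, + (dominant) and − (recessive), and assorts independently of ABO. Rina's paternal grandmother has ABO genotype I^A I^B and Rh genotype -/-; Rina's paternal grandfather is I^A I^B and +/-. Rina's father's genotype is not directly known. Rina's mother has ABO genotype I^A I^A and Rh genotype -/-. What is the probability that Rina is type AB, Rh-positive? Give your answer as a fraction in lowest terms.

1/8

Rina's father's ABO genotype from I^A I^B × I^A I^B: 1/4 I^A I^A, 1/2 I^A I^B, 1/4 I^B I^B.
Crossing each possibility with the mother I^A I^A and summing P(type AB): 1/4·0 + 1/2·1/2 + 1/4·1 = 1/2.
Similarly for Rh via the father's Rh distribution: P(Rh+) = 1/4.
Independent loci: 1/2 × 1/4 = 1/8.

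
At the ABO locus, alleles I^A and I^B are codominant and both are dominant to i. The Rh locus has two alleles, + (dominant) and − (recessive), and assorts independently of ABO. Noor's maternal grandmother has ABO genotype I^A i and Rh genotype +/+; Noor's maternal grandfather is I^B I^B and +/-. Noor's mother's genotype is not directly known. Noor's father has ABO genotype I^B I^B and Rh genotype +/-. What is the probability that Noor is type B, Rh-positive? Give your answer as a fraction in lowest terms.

Noor's mother's ABO genotype from I^A i × I^B I^B: 1/2 I^A I^B, 1/2 I^B i.
Crossing each possibility with the father I^B I^B and summing P(type B): 1/2·1/2 + 1/2·1 = 3/4.
Similarly for Rh via the mother's Rh distribution: P(Rh+) = 7/8.
Independent loci: 3/4 × 7/8 = 21/32.

21/32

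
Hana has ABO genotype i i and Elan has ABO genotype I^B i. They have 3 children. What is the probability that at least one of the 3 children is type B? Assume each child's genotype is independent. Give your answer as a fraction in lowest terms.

ABO cross i i × I^B i → 1/2 O, 1/2 B.
So P(type B) = 1/2 per child.
P(none) = (1/2)^3 = 1/8; P(at least one) = 1 − 1/8 = 7/8.

7/8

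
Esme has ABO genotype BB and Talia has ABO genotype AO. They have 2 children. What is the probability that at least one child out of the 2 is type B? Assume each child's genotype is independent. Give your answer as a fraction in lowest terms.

3/4

ABO cross BB × AO → 1/2 B, 1/2 AB.
So P(type B) = 1/2 per child.
P(none) = (1/2)^2 = 1/4; P(at least one) = 1 − 1/4 = 3/4.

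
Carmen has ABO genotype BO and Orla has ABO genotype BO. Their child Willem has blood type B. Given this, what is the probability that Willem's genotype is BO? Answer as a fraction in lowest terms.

Cross BO × BO → 1/4 BB, 1/2 BO, 1/4 OO.
Type-B genotypes among offspring: BB (1/4), BO (1/2); total 3/4.
P(BO | type B) = (1/2) / (3/4) = 2/3.

2/3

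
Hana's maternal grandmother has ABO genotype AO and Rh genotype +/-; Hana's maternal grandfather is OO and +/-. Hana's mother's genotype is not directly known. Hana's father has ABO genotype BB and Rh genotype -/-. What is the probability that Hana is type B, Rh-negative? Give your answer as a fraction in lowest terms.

3/8

Hana's mother's ABO genotype from AO × OO: 1/2 AO, 1/2 OO.
Crossing each possibility with the father BB and summing P(type B): 1/2·1/2 + 1/2·1 = 3/4.
Similarly for Rh via the mother's Rh distribution: P(Rh-) = 1/2.
Independent loci: 3/4 × 1/2 = 3/8.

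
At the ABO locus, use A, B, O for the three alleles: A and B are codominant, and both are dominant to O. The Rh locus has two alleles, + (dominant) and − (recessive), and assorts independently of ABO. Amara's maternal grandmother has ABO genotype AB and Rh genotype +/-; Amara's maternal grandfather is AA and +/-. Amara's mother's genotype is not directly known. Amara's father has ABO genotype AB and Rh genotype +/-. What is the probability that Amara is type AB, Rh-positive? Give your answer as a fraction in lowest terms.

Amara's mother's ABO genotype from AB × AA: 1/2 AA, 1/2 AB.
Crossing each possibility with the father AB and summing P(type AB): 1/2·1/2 + 1/2·1/2 = 1/2.
Similarly for Rh via the mother's Rh distribution: P(Rh+) = 3/4.
Independent loci: 1/2 × 3/4 = 3/8.

3/8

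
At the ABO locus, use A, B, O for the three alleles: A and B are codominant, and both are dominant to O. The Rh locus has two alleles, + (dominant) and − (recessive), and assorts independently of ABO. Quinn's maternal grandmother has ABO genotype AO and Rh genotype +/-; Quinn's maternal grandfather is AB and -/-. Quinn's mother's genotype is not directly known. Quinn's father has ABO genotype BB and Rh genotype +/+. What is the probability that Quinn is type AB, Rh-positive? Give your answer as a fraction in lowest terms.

Quinn's mother's ABO genotype from AO × AB: 1/4 AA, 1/4 AB, 1/4 AO, 1/4 BO.
Crossing each possibility with the father BB and summing P(type AB): 1/4·1 + 1/4·1/2 + 1/4·1/2 + 1/4·0 = 1/2.
Similarly for Rh via the mother's Rh distribution: P(Rh+) = 1.
Independent loci: 1/2 × 1 = 1/2.

1/2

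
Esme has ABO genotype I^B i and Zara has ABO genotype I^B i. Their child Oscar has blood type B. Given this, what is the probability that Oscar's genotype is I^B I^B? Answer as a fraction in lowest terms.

1/3

Cross I^B i × I^B i → 1/4 I^B I^B, 1/2 I^B i, 1/4 i i.
Type-B genotypes among offspring: I^B I^B (1/4), I^B i (1/2); total 3/4.
P(I^B I^B | type B) = (1/4) / (3/4) = 1/3.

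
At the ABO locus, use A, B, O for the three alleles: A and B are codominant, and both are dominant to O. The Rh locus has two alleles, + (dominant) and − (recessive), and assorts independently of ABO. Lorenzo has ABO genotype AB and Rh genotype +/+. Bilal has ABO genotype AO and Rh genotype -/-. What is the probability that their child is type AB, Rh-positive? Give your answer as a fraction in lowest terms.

1/4

ABO cross AB × AO → offspring phenotypes: 1/2 A, 1/4 B, 1/4 AB.
Rh cross +/+ × -/- → 1 Rh+.
Independent loci: P(type AB, Rh-positive) = 1/4 × 1 = 1/4.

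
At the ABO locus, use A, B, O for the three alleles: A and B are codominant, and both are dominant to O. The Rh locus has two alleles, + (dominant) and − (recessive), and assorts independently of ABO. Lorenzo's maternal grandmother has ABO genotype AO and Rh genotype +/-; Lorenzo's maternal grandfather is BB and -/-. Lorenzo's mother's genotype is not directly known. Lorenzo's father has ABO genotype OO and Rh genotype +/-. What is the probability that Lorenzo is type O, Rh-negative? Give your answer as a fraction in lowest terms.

3/32

Lorenzo's mother's ABO genotype from AO × BB: 1/2 AB, 1/2 BO.
Crossing each possibility with the father OO and summing P(type O): 1/2·0 + 1/2·1/2 = 1/4.
Similarly for Rh via the mother's Rh distribution: P(Rh-) = 3/8.
Independent loci: 1/4 × 3/8 = 3/32.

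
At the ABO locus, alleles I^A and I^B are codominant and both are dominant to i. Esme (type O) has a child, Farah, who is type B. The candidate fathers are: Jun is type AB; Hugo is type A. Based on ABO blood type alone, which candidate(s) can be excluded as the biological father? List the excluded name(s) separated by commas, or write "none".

Hugo

A candidate is excluded only if no genotype consistent with his phenotype could produce a type B child with a type O mother.
Hugo (type A): no genotype consistent with that phenotype can produce a type-B child with a type-O mother.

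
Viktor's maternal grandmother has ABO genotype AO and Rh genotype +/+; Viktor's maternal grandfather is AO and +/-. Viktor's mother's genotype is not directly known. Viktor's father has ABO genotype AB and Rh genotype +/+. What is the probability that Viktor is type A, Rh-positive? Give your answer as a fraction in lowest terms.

Viktor's mother's ABO genotype from AO × AO: 1/4 AA, 1/2 AO, 1/4 OO.
Crossing each possibility with the father AB and summing P(type A): 1/4·1/2 + 1/2·1/2 + 1/4·1/2 = 1/2.
Similarly for Rh via the mother's Rh distribution: P(Rh+) = 1.
Independent loci: 1/2 × 1 = 1/2.

1/2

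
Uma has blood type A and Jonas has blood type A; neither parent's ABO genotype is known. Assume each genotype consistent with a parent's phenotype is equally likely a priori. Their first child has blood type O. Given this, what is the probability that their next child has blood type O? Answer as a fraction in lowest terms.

1/4

Possible genotypes: Uma ∈ {AA, AO}; Jonas ∈ {AA, AO}.
Weight each parental genotype pair by prior × P(type-O child):
  AO × AO: posterior weight 1; P(next child type O) = 1/4.
Weighted sum = 1/4.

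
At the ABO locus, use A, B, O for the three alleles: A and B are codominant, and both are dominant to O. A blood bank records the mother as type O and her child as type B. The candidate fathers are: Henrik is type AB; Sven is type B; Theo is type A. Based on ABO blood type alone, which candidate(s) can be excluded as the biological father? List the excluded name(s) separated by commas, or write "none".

A candidate is excluded only if no genotype consistent with his phenotype could produce a type B child with a type O mother.
Theo (type A): no genotype consistent with that phenotype can produce a type-B child with a type-O mother.

Theo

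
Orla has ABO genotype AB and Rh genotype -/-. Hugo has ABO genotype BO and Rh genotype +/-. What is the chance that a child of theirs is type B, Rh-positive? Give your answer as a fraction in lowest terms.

ABO cross AB × BO → offspring phenotypes: 1/4 A, 1/2 B, 1/4 AB.
Rh cross -/- × +/- → 1/2 Rh+, 1/2 Rh-.
Independent loci: P(type B, Rh-positive) = 1/2 × 1/2 = 1/4.

1/4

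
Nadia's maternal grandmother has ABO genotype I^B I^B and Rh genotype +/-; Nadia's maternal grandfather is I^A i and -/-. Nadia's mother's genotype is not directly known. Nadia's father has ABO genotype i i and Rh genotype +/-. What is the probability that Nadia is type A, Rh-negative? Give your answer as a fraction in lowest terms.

3/32

Nadia's mother's ABO genotype from I^B I^B × I^A i: 1/2 I^A I^B, 1/2 I^B i.
Crossing each possibility with the father i i and summing P(type A): 1/2·1/2 + 1/2·0 = 1/4.
Similarly for Rh via the mother's Rh distribution: P(Rh-) = 3/8.
Independent loci: 1/4 × 3/8 = 3/32.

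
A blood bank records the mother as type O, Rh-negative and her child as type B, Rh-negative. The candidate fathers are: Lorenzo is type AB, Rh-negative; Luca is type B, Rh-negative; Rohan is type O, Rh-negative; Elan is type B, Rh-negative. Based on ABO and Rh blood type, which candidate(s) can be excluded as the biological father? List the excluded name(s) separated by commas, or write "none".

Rohan

A candidate is excluded only if no genotype consistent with his phenotype could produce a type B, Rh-negative child with a type O, Rh-negative mother.
Rohan (type O, Rh-): no genotype consistent with that phenotype can produce a type-B Rh- child with a type-O mother.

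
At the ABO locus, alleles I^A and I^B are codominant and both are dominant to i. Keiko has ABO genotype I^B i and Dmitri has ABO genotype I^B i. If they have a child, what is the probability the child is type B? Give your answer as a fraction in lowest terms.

ABO cross I^B i × I^B i → offspring phenotypes: 1/4 O, 3/4 B.
So P(type B) = 3/4.

3/4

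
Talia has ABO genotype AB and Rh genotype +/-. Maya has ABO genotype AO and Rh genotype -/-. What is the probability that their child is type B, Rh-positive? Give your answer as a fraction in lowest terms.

ABO cross AB × AO → offspring phenotypes: 1/2 A, 1/4 B, 1/4 AB.
Rh cross +/- × -/- → 1/2 Rh+, 1/2 Rh-.
Independent loci: P(type B, Rh-positive) = 1/4 × 1/2 = 1/8.

1/8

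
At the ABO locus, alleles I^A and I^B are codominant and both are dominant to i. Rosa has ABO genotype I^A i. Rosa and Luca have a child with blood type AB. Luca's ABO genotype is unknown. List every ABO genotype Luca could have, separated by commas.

For each candidate genotype of Luca, check whether crossing it with I^A i can produce every observed child phenotype.
  I^A I^A → possible child types {A} ✗
  I^A I^B → possible child types {A, B, AB} ✓
  I^A i → possible child types {O, A} ✗
  I^B I^B → possible child types {B, AB} ✓
  I^B i → possible child types {O, A, B, AB} ✓
  i i → possible child types {O, A} ✗

I^A I^B, I^B I^B, I^B i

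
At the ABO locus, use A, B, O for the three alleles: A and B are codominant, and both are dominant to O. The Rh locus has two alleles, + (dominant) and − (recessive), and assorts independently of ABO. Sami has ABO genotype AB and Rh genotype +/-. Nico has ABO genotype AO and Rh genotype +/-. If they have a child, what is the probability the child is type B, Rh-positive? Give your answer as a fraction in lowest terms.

ABO cross AB × AO → offspring phenotypes: 1/2 A, 1/4 B, 1/4 AB.
Rh cross +/- × +/- → 3/4 Rh+, 1/4 Rh-.
Independent loci: P(type B, Rh-positive) = 1/4 × 3/4 = 3/16.

3/16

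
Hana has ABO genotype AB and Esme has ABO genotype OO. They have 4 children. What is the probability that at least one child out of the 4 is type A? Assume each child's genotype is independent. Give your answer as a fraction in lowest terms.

15/16

ABO cross AB × OO → 1/2 A, 1/2 B.
So P(type A) = 1/2 per child.
P(none) = (1/2)^4 = 1/16; P(at least one) = 1 − 1/16 = 15/16.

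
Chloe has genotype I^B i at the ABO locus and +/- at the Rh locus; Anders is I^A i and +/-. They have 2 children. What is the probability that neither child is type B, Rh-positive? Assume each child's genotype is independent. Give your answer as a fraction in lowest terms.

169/256

ABO cross I^B i × I^A i → 1/4 O, 1/4 A, 1/4 B, 1/4 AB.
Rh cross +/- × +/- → 3/4 Rh+, 1/4 Rh-; so P(type B, Rh-positive) = 1/4 × 3/4 = 3/16 per child.
P(not type B, Rh-positive) = 13/16 for one child; (13/16)^2 = 169/256.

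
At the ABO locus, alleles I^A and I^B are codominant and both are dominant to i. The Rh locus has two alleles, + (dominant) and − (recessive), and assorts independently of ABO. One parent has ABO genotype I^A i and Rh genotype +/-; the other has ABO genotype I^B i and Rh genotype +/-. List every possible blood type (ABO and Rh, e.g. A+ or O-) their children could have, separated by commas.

O+, O-, A+, A-, B+, B-, AB+, AB-

Gametes from I^A i × I^B i give offspring ABO genotypes I^A I^B, I^A i, I^B i, i i, i.e. phenotypes O, A, B, AB.
Rh cross +/- × +/- → phenotypes Rh+, Rh-.
Combining independently: O+, O-, A+, A-, B+, B-, AB+, AB-.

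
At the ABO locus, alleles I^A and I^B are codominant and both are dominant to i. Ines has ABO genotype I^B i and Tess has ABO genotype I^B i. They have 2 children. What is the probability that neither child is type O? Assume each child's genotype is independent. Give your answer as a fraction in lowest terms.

9/16

ABO cross I^B i × I^B i → 1/4 O, 3/4 B.
So P(type O) = 1/4 per child.
P(not type O) = 3/4 for one child; (3/4)^2 = 9/16.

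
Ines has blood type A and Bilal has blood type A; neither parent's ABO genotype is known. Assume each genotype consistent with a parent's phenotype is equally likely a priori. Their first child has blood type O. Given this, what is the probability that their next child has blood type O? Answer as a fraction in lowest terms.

Possible genotypes: Ines ∈ {I^A I^A, I^A i}; Bilal ∈ {I^A I^A, I^A i}.
Weight each parental genotype pair by prior × P(type-O child):
  I^A i × I^A i: posterior weight 1; P(next child type O) = 1/4.
Weighted sum = 1/4.

1/4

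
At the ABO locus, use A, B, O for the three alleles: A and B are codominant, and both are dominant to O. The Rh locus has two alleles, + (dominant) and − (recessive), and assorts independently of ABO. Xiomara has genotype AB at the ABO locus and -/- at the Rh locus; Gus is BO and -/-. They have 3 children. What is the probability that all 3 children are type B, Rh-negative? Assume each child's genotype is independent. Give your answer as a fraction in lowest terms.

ABO cross AB × BO → 1/4 A, 1/2 B, 1/4 AB.
Rh cross -/- × -/- → 1 Rh-; so P(type B, Rh-negative) = 1/2 × 1 = 1/2 per child.
All 3 independent: (1/2)^3 = 1/8.

1/8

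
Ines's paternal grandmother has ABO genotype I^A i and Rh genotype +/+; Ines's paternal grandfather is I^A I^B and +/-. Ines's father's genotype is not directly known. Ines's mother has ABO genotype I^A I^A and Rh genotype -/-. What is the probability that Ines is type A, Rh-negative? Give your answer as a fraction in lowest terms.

Ines's father's ABO genotype from I^A i × I^A I^B: 1/4 I^A I^A, 1/4 I^A I^B, 1/4 I^A i, 1/4 I^B i.
Crossing each possibility with the mother I^A I^A and summing P(type A): 1/4·1 + 1/4·1/2 + 1/4·1 + 1/4·1/2 = 3/4.
Similarly for Rh via the father's Rh distribution: P(Rh-) = 1/4.
Independent loci: 3/4 × 1/4 = 3/16.

3/16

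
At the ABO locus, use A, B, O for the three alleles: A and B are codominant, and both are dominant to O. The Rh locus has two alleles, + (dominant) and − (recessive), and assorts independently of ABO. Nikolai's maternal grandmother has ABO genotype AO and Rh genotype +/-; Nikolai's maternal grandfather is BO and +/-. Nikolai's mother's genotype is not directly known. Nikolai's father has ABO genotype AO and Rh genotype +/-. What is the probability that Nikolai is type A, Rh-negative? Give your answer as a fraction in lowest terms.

1/8

Nikolai's mother's ABO genotype from AO × BO: 1/4 AB, 1/4 AO, 1/4 BO, 1/4 OO.
Crossing each possibility with the father AO and summing P(type A): 1/4·1/2 + 1/4·3/4 + 1/4·1/4 + 1/4·1/2 = 1/2.
Similarly for Rh via the mother's Rh distribution: P(Rh-) = 1/4.
Independent loci: 1/2 × 1/4 = 1/8.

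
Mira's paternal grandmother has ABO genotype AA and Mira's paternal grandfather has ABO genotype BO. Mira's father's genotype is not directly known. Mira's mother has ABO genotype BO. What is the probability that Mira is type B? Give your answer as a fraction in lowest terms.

3/8

Mira's father's ABO genotype from AA × BO: 1/2 AB, 1/2 AO.
Crossing each possibility with the mother BO and summing P(type B): 1/2·1/2 + 1/2·1/4 = 3/8.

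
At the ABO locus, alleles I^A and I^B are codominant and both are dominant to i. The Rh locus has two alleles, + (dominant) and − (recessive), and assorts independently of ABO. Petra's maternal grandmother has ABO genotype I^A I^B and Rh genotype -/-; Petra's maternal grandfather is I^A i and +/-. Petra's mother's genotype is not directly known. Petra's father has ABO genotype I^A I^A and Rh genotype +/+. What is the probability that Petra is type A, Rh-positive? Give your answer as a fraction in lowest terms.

3/4

Petra's mother's ABO genotype from I^A I^B × I^A i: 1/4 I^A I^A, 1/4 I^A I^B, 1/4 I^A i, 1/4 I^B i.
Crossing each possibility with the father I^A I^A and summing P(type A): 1/4·1 + 1/4·1/2 + 1/4·1 + 1/4·1/2 = 3/4.
Similarly for Rh via the mother's Rh distribution: P(Rh+) = 1.
Independent loci: 3/4 × 1 = 3/4.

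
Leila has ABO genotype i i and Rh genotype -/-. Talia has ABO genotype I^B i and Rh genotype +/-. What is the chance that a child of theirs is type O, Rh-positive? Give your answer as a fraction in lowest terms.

1/4

ABO cross i i × I^B i → offspring phenotypes: 1/2 O, 1/2 B.
Rh cross -/- × +/- → 1/2 Rh+, 1/2 Rh-.
Independent loci: P(type O, Rh-positive) = 1/2 × 1/2 = 1/4.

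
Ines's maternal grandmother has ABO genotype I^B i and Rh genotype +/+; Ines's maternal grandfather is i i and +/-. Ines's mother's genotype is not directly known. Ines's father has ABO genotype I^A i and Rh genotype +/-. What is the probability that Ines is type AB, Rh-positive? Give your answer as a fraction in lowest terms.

Ines's mother's ABO genotype from I^B i × i i: 1/2 I^B i, 1/2 i i.
Crossing each possibility with the father I^A i and summing P(type AB): 1/2·1/4 + 1/2·0 = 1/8.
Similarly for Rh via the mother's Rh distribution: P(Rh+) = 7/8.
Independent loci: 1/8 × 7/8 = 7/64.

7/64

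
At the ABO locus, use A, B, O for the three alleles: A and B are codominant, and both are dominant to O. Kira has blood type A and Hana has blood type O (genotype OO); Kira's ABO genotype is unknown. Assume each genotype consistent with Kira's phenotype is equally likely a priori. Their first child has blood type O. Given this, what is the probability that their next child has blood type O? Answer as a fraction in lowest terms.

1/2

Possible genotypes: Kira ∈ {AA, AO}; Hana ∈ {OO}.
Weight each parental genotype pair by prior × P(type-O child):
  AO × OO: posterior weight 1; P(next child type O) = 1/2.
Weighted sum = 1/2.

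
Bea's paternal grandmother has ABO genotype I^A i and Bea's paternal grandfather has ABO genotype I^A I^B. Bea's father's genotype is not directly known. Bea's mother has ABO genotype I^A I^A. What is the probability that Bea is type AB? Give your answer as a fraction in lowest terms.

1/4

Bea's father's ABO genotype from I^A i × I^A I^B: 1/4 I^A I^A, 1/4 I^A I^B, 1/4 I^A i, 1/4 I^B i.
Crossing each possibility with the mother I^A I^A and summing P(type AB): 1/4·0 + 1/4·1/2 + 1/4·0 + 1/4·1/2 = 1/4.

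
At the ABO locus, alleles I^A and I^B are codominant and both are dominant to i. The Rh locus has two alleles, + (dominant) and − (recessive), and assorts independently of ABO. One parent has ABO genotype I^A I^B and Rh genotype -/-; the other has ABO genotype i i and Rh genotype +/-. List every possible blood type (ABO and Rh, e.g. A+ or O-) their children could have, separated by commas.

Gametes from I^A I^B × i i give offspring ABO genotypes I^A i, I^B i, i.e. phenotypes A, B.
Rh cross -/- × +/- → phenotypes Rh+, Rh-.
Combining independently: A+, A-, B+, B-.

A+, A-, B+, B-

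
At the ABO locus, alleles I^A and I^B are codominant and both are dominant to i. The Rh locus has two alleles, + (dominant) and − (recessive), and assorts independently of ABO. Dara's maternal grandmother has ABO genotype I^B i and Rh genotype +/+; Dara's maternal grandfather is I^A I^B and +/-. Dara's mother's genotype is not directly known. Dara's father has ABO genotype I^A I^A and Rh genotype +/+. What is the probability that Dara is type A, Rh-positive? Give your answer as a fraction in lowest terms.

Dara's mother's ABO genotype from I^B i × I^A I^B: 1/4 I^A I^B, 1/4 I^A i, 1/4 I^B I^B, 1/4 I^B i.
Crossing each possibility with the father I^A I^A and summing P(type A): 1/4·1/2 + 1/4·1 + 1/4·0 + 1/4·1/2 = 1/2.
Similarly for Rh via the mother's Rh distribution: P(Rh+) = 1.
Independent loci: 1/2 × 1 = 1/2.

1/2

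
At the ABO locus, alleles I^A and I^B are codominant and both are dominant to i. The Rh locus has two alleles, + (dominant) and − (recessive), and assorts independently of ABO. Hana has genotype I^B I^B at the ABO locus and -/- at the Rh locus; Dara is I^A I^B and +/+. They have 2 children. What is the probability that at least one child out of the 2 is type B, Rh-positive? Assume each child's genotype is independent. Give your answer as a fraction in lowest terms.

ABO cross I^B I^B × I^A I^B → 1/2 B, 1/2 AB.
Rh cross -/- × +/+ → 1 Rh+; so P(type B, Rh-positive) = 1/2 × 1 = 1/2 per child.
P(none) = (1/2)^2 = 1/4; P(at least one) = 1 − 1/4 = 3/4.

3/4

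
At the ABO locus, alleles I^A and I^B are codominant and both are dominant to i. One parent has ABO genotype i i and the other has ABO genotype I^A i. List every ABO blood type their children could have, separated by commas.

Gametes from i i × I^A i give offspring ABO genotypes I^A i, i i, i.e. phenotypes O, A.

O, A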